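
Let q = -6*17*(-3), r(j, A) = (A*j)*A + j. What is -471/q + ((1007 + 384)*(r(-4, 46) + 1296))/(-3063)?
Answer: 113010757/34714 ≈ 3255.5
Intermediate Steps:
r(j, A) = j + j*A**2 (r(j, A) = j*A**2 + j = j + j*A**2)
q = 306 (q = -102*(-3) = 306)
-471/q + ((1007 + 384)*(r(-4, 46) + 1296))/(-3063) = -471/306 + ((1007 + 384)*(-4*(1 + 46**2) + 1296))/(-3063) = -471*1/306 + (1391*(-4*(1 + 2116) + 1296))*(-1/3063) = -157/102 + (1391*(-4*2117 + 1296))*(-1/3063) = -157/102 + (1391*(-8468 + 1296))*(-1/3063) = -157/102 + (1391*(-7172))*(-1/3063) = -157/102 - 9976252*(-1/3063) = -157/102 + 9976252/3063 = 113010757/34714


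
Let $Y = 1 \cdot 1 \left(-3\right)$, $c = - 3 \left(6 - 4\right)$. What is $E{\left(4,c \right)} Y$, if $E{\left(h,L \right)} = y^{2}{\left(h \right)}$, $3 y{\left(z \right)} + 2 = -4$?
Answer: $-12$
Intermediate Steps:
$y{\left(z \right)} = -2$ ($y{\left(z \right)} = - \frac{2}{3} + \frac{1}{3} \left(-4\right) = - \frac{2}{3} - \frac{4}{3} = -2$)
$c = -6$ ($c = \left(-3\right) 2 = -6$)
$E{\left(h,L \right)} = 4$ ($E{\left(h,L \right)} = \left(-2\right)^{2} = 4$)
$Y = -3$ ($Y = 1 \left(-3\right) = -3$)
$E{\left(4,c \right)} Y = 4 \left(-3\right) = -12$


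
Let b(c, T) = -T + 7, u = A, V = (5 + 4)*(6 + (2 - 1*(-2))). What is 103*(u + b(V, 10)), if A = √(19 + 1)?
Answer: -309 + 206*√5 ≈ 151.63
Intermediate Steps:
A = 2*√5 (A = √20 = 2*√5 ≈ 4.4721)
V = 90 (V = 9*(6 + (2 + 2)) = 9*(6 + 4) = 9*10 = 90)
u = 2*√5 ≈ 4.4721
b(c, T) = 7 - T
103*(u + b(V, 10)) = 103*(2*√5 + (7 - 1*10)) = 103*(2*√5 + (7 - 10)) = 103*(2*√5 - 3) = 103*(-3 + 2*√5) = -309 + 206*√5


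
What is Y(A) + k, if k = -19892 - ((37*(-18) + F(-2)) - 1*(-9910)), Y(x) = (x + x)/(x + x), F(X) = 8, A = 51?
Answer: -29143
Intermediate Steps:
Y(x) = 1 (Y(x) = (2*x)/((2*x)) = (2*x)*(1/(2*x)) = 1)
k = -29144 (k = -19892 - ((37*(-18) + 8) - 1*(-9910)) = -19892 - ((-666 + 8) + 9910) = -19892 - (-658 + 9910) = -19892 - 1*9252 = -19892 - 9252 = -29144)
Y(A) + k = 1 - 29144 = -29143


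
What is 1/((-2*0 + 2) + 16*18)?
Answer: 1/290 ≈ 0.0034483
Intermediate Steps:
1/((-2*0 + 2) + 16*18) = 1/((0 + 2) + 288) = 1/(2 + 288) = 1/290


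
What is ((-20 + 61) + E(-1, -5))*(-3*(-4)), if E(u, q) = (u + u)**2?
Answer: 540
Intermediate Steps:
E(u, q) = 4*u**2 (E(u, q) = (2*u)**2 = 4*u**2)
((-20 + 61) + E(-1, -5))*(-3*(-4)) = ((-20 + 61) + 4*(-1)**2)*(-3*(-4)) = (41 + 4*1)*12 = (41 + 4)*12 = 45*12 = 540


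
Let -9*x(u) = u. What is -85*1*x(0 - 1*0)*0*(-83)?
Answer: 0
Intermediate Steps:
x(u) = -u/9
-85*1*x(0 - 1*0)*0*(-83) = -85*1*(-(0 - 1*0)/9)*0*(-83) = -85*1*(-(0 + 0)/9)*0*(-83) = -85*1*(-⅑*0)*0*(-83) = -85*1*0*0*(-83) = -0*0*(-83) = -85*0*(-83) = 0*(-83) = 0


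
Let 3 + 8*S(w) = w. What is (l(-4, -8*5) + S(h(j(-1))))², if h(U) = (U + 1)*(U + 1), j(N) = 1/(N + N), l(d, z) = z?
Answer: 1666681/1024 ≈ 1627.6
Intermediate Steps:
j(N) = 1/(2*N)
h(U) = (1 + U)² (h(U) = (1 + U)*(1 + U) = (1 + U)²)
S(w) = -3/8 + w/8
(l(-4, -8*5) + S(h(j(-1))))² = (-8*5 + (-3/8 + (1 + (½)/(-1))²/8))² = (-40 + (-3/8 + (1 + (½)*(-1))²/8))² = (-40 + (-3/8 + (1 - ½)²/8))² = (-40 + (-3/8 + (½)²/8))² = (-40 + (-3/8 + (⅛)*(¼)))² = (-40 + (-3/8 + 1/32))² = (-40 - 11/32)² = (-1291/32)² = 1666681/1024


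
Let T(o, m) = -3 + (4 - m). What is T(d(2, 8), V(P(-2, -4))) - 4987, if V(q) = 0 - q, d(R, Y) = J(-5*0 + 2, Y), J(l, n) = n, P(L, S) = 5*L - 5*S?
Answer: -4976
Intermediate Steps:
P(L, S) = -5*S + 5*L
d(R, Y) = Y
V(q) = -q
T(o, m) = 1 - m
T(d(2, 8), V(P(-2, -4))) - 4987 = (1 - (-1)*(-5*(-4) + 5*(-2))) - 4987 = (1 - (-1)*(20 - 10)) - 4987 = (1 - (-1)*10) - 4987 = (1 - 1*(-10)) - 4987 = (1 + 10) - 4987 = 11 - 4987 = -4976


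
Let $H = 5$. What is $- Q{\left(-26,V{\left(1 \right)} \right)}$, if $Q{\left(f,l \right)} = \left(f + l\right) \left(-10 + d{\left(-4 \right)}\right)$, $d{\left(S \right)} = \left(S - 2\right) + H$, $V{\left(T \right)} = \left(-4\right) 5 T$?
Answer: $-506$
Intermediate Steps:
$V{\left(T \right)} = - 20 T$
$d{\left(S \right)} = 3 + S$ ($d{\left(S \right)} = \left(S - 2\right) + 5 = \left(-2 + S\right) + 5 = 3 + S$)
$Q{\left(f,l \right)} = - 11 f - 11 l$ ($Q{\left(f,l \right)} = \left(f + l\right) \left(-10 + \left(3 - 4\right)\right) = \left(f + l\right) \left(-10 - 1\right) = \left(f + l\right) \left(-11\right) = - 11 f - 11 l$)
$- Q{\left(-26,V{\left(1 \right)} \right)} = - (\left(-11\right) \left(-26\right) - 11 \left(\left(-20\right) 1\right)) = - (286 - -220) = - (286 + 220) = \left(-1\right) 506 = -506$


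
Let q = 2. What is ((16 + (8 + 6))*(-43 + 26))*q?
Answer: -1020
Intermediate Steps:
((16 + (8 + 6))*(-43 + 26))*q = ((16 + (8 + 6))*(-43 + 26))*2 = ((16 + 14)*(-17))*2 = (30*(-17))*2 = -510*2 = -1020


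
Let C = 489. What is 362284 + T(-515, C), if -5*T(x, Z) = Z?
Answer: 1810931/5 ≈ 3.6219e+5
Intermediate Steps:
T(x, Z) = -Z/5
362284 + T(-515, C) = 362284 - ⅕*489 = 362284 - 489/5 = 1810931/5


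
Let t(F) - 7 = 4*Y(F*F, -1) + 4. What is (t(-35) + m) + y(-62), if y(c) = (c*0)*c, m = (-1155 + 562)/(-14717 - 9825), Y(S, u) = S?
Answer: 120526355/24542 ≈ 4911.0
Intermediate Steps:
m = 593/24542 (m = -593/(-24542) = -593*(-1/24542) = 593/24542 ≈ 0.024163)
t(F) = 11 + 4*F² (t(F) = 7 + (4*(F*F) + 4) = 7 + (4*F² + 4) = 7 + (4 + 4*F²) = 11 + 4*F²)
y(c) = 0 (y(c) = 0*c = 0)
(t(-35) + m) + y(-62) = ((11 + 4*(-35)²) + 593/24542) + 0 = ((11 + 4*1225) + 593/24542) + 0 = ((11 + 4900) + 593/24542) + 0 = (4911 + 593/24542) + 0 = 120526355/24542 + 0 = 120526355/24542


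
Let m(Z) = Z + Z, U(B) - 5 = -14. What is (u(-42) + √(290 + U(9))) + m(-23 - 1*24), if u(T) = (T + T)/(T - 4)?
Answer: -2120/23 + √281 ≈ -75.411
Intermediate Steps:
U(B) = -9 (U(B) = 5 - 14 = -9)
m(Z) = 2*Z
u(T) = 2*T/(-4 + T) (u(T) = (2*T)/(-4 + T) = 2*T/(-4 + T))
(u(-42) + √(290 + U(9))) + m(-23 - 1*24) = (2*(-42)/(-4 - 42) + √(290 - 9)) + 2*(-23 - 1*24) = (2*(-42)/(-46) + √281) + 2*(-23 - 24) = (2*(-42)*(-1/46) + √281) + 2*(-47) = (42/23 + √281) - 94 = -2120/23 + √281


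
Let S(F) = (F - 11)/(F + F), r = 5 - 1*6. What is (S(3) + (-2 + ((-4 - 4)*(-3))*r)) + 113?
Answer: 257/3 ≈ 85.667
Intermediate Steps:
r = -1 (r = 5 - 6 = -1)
S(F) = (-11 + F)/(2*F) (S(F) = (-11 + F)/((2*F)) = (-11 + F)*(1/(2*F)) = (-11 + F)/(2*F))
(S(3) + (-2 + ((-4 - 4)*(-3))*r)) + 113 = ((½)*(-11 + 3)/3 + (-2 + ((-4 - 4)*(-3))*(-1))) + 113 = ((½)*(⅓)*(-8) + (-2 - 8*(-3)*(-1))) + 113 = (-4/3 + (-2 + 24*(-1))) + 113 = (-4/3 + (-2 - 24)) + 113 = (-4/3 - 26) + 113 = -82/3 + 113 = 257/3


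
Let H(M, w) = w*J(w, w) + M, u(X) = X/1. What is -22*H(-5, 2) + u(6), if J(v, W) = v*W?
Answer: -60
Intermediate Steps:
J(v, W) = W*v
u(X) = X (u(X) = X*1 = X)
H(M, w) = M + w³ (H(M, w) = w*(w*w) + M = w*w² + M = w³ + M = M + w³)
-22*H(-5, 2) + u(6) = -22*(-5 + 2³) + 6 = -22*(-5 + 8) + 6 = -22*3 + 6 = -66 + 6 = -60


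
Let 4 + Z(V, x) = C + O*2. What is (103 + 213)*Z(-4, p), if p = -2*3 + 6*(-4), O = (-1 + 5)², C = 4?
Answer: 10112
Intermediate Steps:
O = 16 (O = 4² = 16)
p = -30 (p = -6 - 24 = -30)
Z(V, x) = 32 (Z(V, x) = -4 + (4 + 16*2) = -4 + (4 + 32) = -4 + 36 = 32)
(103 + 213)*Z(-4, p) = (103 + 213)*32 = 316*32 = 10112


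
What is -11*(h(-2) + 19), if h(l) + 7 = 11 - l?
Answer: -275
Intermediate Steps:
h(l) = 4 - l (h(l) = -7 + (11 - l) = 4 - l)
-11*(h(-2) + 19) = -11*((4 - 1*(-2)) + 19) = -11*((4 + 2) + 19) = -11*(6 + 19) = -11*25 = -275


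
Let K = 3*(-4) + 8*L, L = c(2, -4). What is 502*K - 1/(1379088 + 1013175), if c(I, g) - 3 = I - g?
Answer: 72054961559/2392263 ≈ 30120.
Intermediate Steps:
c(I, g) = 3 + I - g (c(I, g) = 3 + (I - g) = 3 + I - g)
L = 9 (L = 3 + 2 - 1*(-4) = 3 + 2 + 4 = 9)
K = 60 (K = 3*(-4) + 8*9 = -12 + 72 = 60)
502*K - 1/(1379088 + 1013175) = 502*60 - 1/(1379088 + 1013175) = 30120 - 1/2392263 = 72054961559/2392263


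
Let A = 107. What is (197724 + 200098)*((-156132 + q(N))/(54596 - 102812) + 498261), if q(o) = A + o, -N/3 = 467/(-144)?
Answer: 32768223129710213/165312 ≈ 1.9822e+11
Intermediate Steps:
N = 467/48 (N = -1401/(-144) = -1401*(-1)/144 = -3*(-467/144) = 467/48 ≈ 9.7292)
q(o) = 107 + o
(197724 + 200098)*((-156132 + q(N))/(54596 - 102812) + 498261) = (197724 + 200098)*((-156132 + (107 + 467/48))/(54596 - 102812) + 498261) = 397822*((-156132 + 5603/48)/(-48216) + 498261) = 397822*(-7488733/48*(-1/48216) + 498261) = 397822*(1069819/330624 + 498261) = 397822*(164738114683/330624) = 32768223129710213/165312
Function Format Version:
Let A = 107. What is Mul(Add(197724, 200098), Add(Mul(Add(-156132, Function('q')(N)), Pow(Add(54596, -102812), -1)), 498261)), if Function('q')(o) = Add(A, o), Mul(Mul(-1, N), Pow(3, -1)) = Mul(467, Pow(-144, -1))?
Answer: Rational(32768223129710213, 165312) ≈ 1.9822e+11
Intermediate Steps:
N = Rational(467, 48) (N = Mul(-3, Mul(467, Pow(-144, -1))) = Mul(-3, Mul(467, Rational(-1, 144))) = Mul(-3, Rational(-467, 144)) = Rational(467, 48) ≈ 9.7292)
Function('q')(o) = Add(107, o)
Mul(Add(197724, 200098), Add(Mul(Add(-156132, Function('q')(N)), Pow(Add(54596, -102812), -1)), 498261)) = Mul(Add(197724, 200098), Add(Mul(Add(-156132, Add(107, Rational(467, 48))), Pow(Add(54596, -102812), -1)), 498261)) = Mul(397822, Add(Mul(Add(-156132, Rational(5603, 48)), Pow(-48216, -1)), 498261)) = Mul(397822, Add(Mul(Rational(-7488733, 48), Rational(-1, 48216)), 498261)) = Mul(397822, Add(Rational(1069819, 330624), 498261)) = Mul(397822, Rational(164738114683, 330624)) = Rational(32768223129710213, 165312)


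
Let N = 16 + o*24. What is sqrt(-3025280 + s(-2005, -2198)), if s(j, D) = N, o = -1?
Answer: 2*I*sqrt(756322) ≈ 1739.3*I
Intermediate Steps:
N = -8 (N = 16 - 1*24 = 16 - 24 = -8)
s(j, D) = -8
sqrt(-3025280 + s(-2005, -2198)) = sqrt(-3025280 - 8) = sqrt(-3025288) = 2*I*sqrt(756322)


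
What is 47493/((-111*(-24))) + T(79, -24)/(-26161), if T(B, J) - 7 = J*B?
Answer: 138610741/7743656 ≈ 17.900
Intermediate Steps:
T(B, J) = 7 + B*J (T(B, J) = 7 + J*B = 7 + B*J)
47493/((-111*(-24))) + T(79, -24)/(-26161) = 47493/((-111*(-24))) + (7 + 79*(-24))/(-26161) = 47493/2664 + (7 - 1896)*(-1/26161) = 47493*(1/2664) - 1889*(-1/26161) = 5277/296 + 1889/26161 = 138610741/7743656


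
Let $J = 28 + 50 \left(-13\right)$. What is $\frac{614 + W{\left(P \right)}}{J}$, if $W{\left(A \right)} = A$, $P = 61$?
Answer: $- \frac{675}{622} \approx -1.0852$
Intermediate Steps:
$J = -622$ ($J = 28 - 650 = -622$)
$\frac{614 + W{\left(P \right)}}{J} = \frac{614 + 61}{-622} = 675 \left(- \frac{1}{622}\right) = - \frac{675}{622}$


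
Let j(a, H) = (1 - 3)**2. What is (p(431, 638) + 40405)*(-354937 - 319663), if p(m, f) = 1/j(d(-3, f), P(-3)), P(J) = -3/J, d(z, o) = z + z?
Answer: -27257381650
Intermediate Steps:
d(z, o) = 2*z
j(a, H) = 4 (j(a, H) = (-2)**2 = 4)
p(m, f) = 1/4
(p(431, 638) + 40405)*(-354937 - 319663) = (1/4 + 40405)*(-354937 - 319663) = (161621/4)*(-674600) = -27257381650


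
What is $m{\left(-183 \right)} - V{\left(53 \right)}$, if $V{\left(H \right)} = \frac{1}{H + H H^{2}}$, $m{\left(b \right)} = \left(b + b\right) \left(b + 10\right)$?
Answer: $\frac{9429949739}{148930} \approx 63318.0$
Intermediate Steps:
$m{\left(b \right)} = 2 b \left(10 + b\right)$
$V{\left(H \right)} = \frac{1}{H + H^{3}}$
$m{\left(-183 \right)} - V{\left(53 \right)} = 2 \left(-183\right) \left(10 - 183\right) - \frac{1}{53 + 53^{3}} = 2 \left(-183\right) \left(-173\right) - \frac{1}{53 + 148877} = 63318 - \frac{1}{148930} = \frac{9429949739}{148930}$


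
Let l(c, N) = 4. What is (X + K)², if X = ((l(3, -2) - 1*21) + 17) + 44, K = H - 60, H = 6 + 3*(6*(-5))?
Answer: 10000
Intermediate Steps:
H = -84 (H = 6 + 3*(-30) = 6 - 90 = -84)
K = -144 (K = -84 - 60 = -144)
X = 44 (X = ((4 - 1*21) + 17) + 44 = ((4 - 21) + 17) + 44 = (-17 + 17) + 44 = 0 + 44 = 44)
(X + K)² = (44 - 144)² = (-100)² = 10000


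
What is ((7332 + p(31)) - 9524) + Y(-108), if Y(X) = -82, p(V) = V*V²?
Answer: 27517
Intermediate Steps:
p(V) = V³
((7332 + p(31)) - 9524) + Y(-108) = ((7332 + 31³) - 9524) - 82 = ((7332 + 29791) - 9524) - 82 = (37123 - 9524) - 82 = 27599 - 82 = 27517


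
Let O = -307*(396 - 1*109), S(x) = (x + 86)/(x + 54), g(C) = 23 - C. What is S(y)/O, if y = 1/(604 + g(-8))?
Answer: -54611/3021345719 ≈ -1.8075e-5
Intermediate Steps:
y = 1/635 (y = 1/(604 + (23 - 1*(-8))) = 1/(604 + (23 + 8)) = 1/(604 + 31) = 1/635 ≈ 0.0015748)
S(x) = (86 + x)/(54 + x)
O = -88109 (O = -307*(396 - 109) = -307*287 = -88109)
S(y)/O = ((86 + 1/635)/(54 + 1/635))/(-88109) = ((54611/635)/(34291/635))*(-1/88109) = ((635/34291)*(54611/635))*(-1/88109) = (54611/34291)*(-1/88109) = -54611/3021345719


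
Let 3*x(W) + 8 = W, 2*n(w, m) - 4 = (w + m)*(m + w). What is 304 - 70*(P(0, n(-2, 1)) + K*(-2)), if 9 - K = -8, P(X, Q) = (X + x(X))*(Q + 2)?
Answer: 3524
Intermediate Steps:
n(w, m) = 2 + (m + w)**2/2 (n(w, m) = 2 + ((w + m)*(m + w))/2 = 2 + ((m + w)*(m + w))/2 = 2 + (m + w)**2/2)
x(W) = -8/3 + W/3
P(X, Q) = (2 + Q)*(-8/3 + 4*X/3) (P(X, Q) = (X + (-8/3 + X/3))*(Q + 2) = (-8/3 + 4*X/3)*(2 + Q) = (2 + Q)*(-8/3 + 4*X/3))
K = 17 (K = 9 - 1*(-8) = 9 + 8 = 17)
304 - 70*(P(0, n(-2, 1)) + K*(-2)) = 304 - 70*((-16/3 - 8*(2 + (1 - 2)**2/2)/3 + (8/3)*0 + (4/3)*(2 + (1 - 2)**2/2)*0) + 17*(-2)) = 304 - 70*((-16/3 - 8*(2 + (1/2)*(-1)**2)/3 + 0 + (4/3)*(2 + (1/2)*(-1)**2)*0) - 34) = 304 - 70*((-16/3 - 8*(2 + (1/2)*1)/3 + 0 + (4/3)*(2 + (1/2)*1)*0) - 34) = 304 - 70*((-16/3 - 8*(2 + 1/2)/3 + 0 + (4/3)*(2 + 1/2)*0) - 34) = 304 - 70*((-16/3 - 8/3*5/2 + 0 + (4/3)*(5/2)*0) - 34) = 304 - 70*((-16/3 - 20/3 + 0 + 0) - 34) = 304 - 70*(-12 - 34) = 304 - 70*(-46) = 304 + 3220 = 3524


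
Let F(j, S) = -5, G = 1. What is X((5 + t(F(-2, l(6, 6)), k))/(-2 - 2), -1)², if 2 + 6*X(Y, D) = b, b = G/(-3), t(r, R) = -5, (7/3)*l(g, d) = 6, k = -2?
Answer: 49/324 ≈ 0.15123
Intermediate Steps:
l(g, d) = 18/7 (l(g, d) = (3/7)*6 = 18/7)
b = -⅓ (b = 1/(-3) = 1*(-⅓) = -⅓ ≈ -0.33333)
X(Y, D) = -7/18 (X(Y, D) = -⅓ + (⅙)*(-⅓) = -⅓ - 1/18 = -7/18)
X((5 + t(F(-2, l(6, 6)), k))/(-2 - 2), -1)² = (-7/18)² = 49/324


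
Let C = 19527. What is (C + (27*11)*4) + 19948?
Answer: 40663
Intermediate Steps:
(C + (27*11)*4) + 19948 = (19527 + (27*11)*4) + 19948 = (19527 + 297*4) + 19948 = (19527 + 1188) + 19948 = 20715 + 19948 = 40663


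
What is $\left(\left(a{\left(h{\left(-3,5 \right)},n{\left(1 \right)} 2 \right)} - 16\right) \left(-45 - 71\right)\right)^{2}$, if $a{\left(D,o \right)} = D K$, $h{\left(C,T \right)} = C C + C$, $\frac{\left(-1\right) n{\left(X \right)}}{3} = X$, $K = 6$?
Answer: $5382400$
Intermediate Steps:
$n{\left(X \right)} = - 3 X$
$h{\left(C,T \right)} = C + C^{2}$ ($h{\left(C,T \right)} = C^{2} + C = C + C^{2}$)
$a{\left(D,o \right)} = 6 D$ ($a{\left(D,o \right)} = D 6 = 6 D$)
$\left(\left(a{\left(h{\left(-3,5 \right)},n{\left(1 \right)} 2 \right)} - 16\right) \left(-45 - 71\right)\right)^{2} = \left(\left(6 \left(- 3 \left(1 - 3\right)\right) - 16\right) \left(-45 - 71\right)\right)^{2} = \left(\left(6 \left(\left(-3\right) \left(-2\right)\right) - 16\right) \left(-116\right)\right)^{2} = \left(\left(6 \cdot 6 - 16\right) \left(-116\right)\right)^{2} = \left(\left(36 - 16\right) \left(-116\right)\right)^{2} = \left(20 \left(-116\right)\right)^{2} = \left(-2320\right)^{2} = 5382400$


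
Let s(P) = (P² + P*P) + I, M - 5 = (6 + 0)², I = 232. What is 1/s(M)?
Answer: 1/3594 ≈ 0.00027824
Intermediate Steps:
M = 41 (M = 5 + (6 + 0)² = 5 + 6² = 5 + 36 = 41)
s(P) = 232 + 2*P² (s(P) = (P² + P*P) + 232 = (P² + P²) + 232 = 2*P² + 232 = 232 + 2*P²)
1/s(M) = 1/(232 + 2*41²) = 1/(232 + 2*1681) = 1/(232 + 3362) = 1/3594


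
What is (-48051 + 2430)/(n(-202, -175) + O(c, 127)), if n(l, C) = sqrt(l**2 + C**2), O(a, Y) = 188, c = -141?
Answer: 8576748/36085 - 45621*sqrt(71429)/36085 ≈ -100.21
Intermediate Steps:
n(l, C) = sqrt(C**2 + l**2)
(-48051 + 2430)/(n(-202, -175) + O(c, 127)) = (-48051 + 2430)/(sqrt((-175)**2 + (-202)**2) + 188) = -45621/(sqrt(30625 + 40804) + 188) = -45621/(sqrt(71429) + 188) = -45621/(188 + sqrt(71429))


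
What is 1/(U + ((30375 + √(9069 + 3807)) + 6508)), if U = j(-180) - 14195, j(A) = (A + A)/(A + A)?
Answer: 7563/171592615 - 2*√3219/514777845 ≈ 4.3855e-5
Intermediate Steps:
j(A) = 1 (j(A) = (2*A)/((2*A)) = (2*A)*(1/(2*A)) = 1)
U = -14194 (U = 1 - 14195 = -14194)
1/(U + ((30375 + √(9069 + 3807)) + 6508)) = 1/(-14194 + ((30375 + √(9069 + 3807)) + 6508)) = 1/(-14194 + ((30375 + √12876) + 6508)) = 1/(-14194 + ((30375 + 2*√3219) + 6508)) = 1/(-14194 + (36883 + 2*√3219)) = 1/(22689 + 2*√3219)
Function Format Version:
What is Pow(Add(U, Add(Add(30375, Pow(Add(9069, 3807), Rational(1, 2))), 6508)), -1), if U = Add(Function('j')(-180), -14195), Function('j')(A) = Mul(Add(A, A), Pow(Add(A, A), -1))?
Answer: Add(Rational(7563, 171592615), Mul(Rational(-2, 514777845), Pow(3219, Rational(1, 2)))) ≈ 4.3855e-5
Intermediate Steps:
Function('j')(A) = 1 (Function('j')(A) = Mul(Mul(2, A), Pow(Mul(2, A), -1)) = Mul(Mul(2, A), Mul(Rational(1, 2), Pow(A, -1))) = 1)
U = -14194 (U = Add(1, -14195) = -14194)
Pow(Add(U, Add(Add(30375, Pow(Add(9069, 3807), Rational(1, 2))), 6508)), -1) = Pow(Add(-14194, Add(Add(30375, Pow(Add(9069, 3807), Rational(1, 2))), 6508)), -1) = Pow(Add(-14194, Add(Add(30375, Pow(12876, Rational(1, 2))), 6508)), -1) = Pow(Add(-14194, Add(Add(30375, Mul(2, Pow(3219, Rational(1, 2)))), 6508)), -1) = Pow(Add(-14194, Add(36883, Mul(2, Pow(3219, Rational(1, 2))))), -1) = Pow(Add(22689, Mul(2, Pow(3219, Rational(1, 2)))), -1)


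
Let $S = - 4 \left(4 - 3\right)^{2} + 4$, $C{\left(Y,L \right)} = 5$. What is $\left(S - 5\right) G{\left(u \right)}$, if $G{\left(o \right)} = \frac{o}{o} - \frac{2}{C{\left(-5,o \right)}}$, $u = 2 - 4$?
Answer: $-3$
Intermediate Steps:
$u = -2$ ($u = 2 - 4 = -2$)
$G{\left(o \right)} = \frac{3}{5}$ ($G{\left(o \right)} = \frac{o}{o} - \frac{2}{5} = 1 - \frac{2}{5} = \frac{3}{5}$)
$S = 0$ ($S = - 4 \cdot 1^{2} + 4 = \left(-4\right) 1 + 4 = -4 + 4 = 0$)
$\left(S - 5\right) G{\left(u \right)} = \left(0 - 5\right) \frac{3}{5} = \left(-5\right) \frac{3}{5} = -3$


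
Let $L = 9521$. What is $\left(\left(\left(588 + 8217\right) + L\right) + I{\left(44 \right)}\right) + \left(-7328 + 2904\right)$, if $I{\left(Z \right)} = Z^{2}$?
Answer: $15838$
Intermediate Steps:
$\left(\left(\left(588 + 8217\right) + L\right) + I{\left(44 \right)}\right) + \left(-7328 + 2904\right) = \left(\left(\left(588 + 8217\right) + 9521\right) + 44^{2}\right) + \left(-7328 + 2904\right) = \left(\left(8805 + 9521\right) + 1936\right) - 4424 = \left(18326 + 1936\right) - 4424 = 20262 - 4424 = 15838$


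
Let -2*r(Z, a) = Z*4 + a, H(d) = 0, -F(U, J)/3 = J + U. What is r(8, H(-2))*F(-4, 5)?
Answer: 48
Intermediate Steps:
F(U, J) = -3*J - 3*U (F(U, J) = -3*(J + U) = -3*J - 3*U)
r(Z, a) = -2*Z - a/2 (r(Z, a) = -(Z*4 + a)/2 = -(4*Z + a)/2 = -(a + 4*Z)/2 = -2*Z - a/2)
r(8, H(-2))*F(-4, 5) = (-2*8 - ½*0)*(-3*5 - 3*(-4)) = (-16 + 0)*(-15 + 12) = -16*(-3) = 48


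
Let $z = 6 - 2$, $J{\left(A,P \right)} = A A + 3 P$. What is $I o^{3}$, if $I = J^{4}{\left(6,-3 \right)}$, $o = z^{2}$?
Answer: $2176782336$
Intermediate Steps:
$J{\left(A,P \right)} = A^{2} + 3 P$
$z = 4$
$o = 16$ ($o = 4^{2} = 16$)
$I = 531441$ ($I = \left(6^{2} + 3 \left(-3\right)\right)^{4} = \left(36 - 9\right)^{4} = 27^{4} = 531441$)
$I o^{3} = 531441 \cdot 16^{3} = 531441 \cdot 4096 = 2176782336$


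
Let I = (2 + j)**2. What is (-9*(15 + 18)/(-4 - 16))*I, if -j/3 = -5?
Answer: 85833/20 ≈ 4291.6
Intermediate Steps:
j = 15 (j = -3*(-5) = 15)
I = 289 (I = (2 + 15)**2 = 17**2 = 289)
(-9*(15 + 18)/(-4 - 16))*I = -9*(15 + 18)/(-4 - 16)*289 = -297/(-20)*289 = -297*(-1)/20*289 = -9*(-33/20)*289 = (297/20)*289 = 85833/20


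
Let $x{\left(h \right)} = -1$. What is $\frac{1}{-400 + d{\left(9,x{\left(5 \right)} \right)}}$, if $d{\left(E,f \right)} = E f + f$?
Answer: $- \frac{1}{410} \approx -0.002439$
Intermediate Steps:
$d{\left(E,f \right)} = f + E f$
$\frac{1}{-400 + d{\left(9,x{\left(5 \right)} \right)}} = \frac{1}{-400 - \left(1 + 9\right)} = \frac{1}{-400 - 10} = \frac{1}{-410} = - \frac{1}{410}$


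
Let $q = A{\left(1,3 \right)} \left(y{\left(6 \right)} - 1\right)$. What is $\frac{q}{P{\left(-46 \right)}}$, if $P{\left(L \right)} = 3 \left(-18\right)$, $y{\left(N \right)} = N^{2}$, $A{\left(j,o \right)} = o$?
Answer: $- \frac{35}{18} \approx -1.9444$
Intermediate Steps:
$P{\left(L \right)} = -54$
$q = 105$ ($q = 3 \left(6^{2} - 1\right) = 3 \left(36 - 1\right) = 3 \cdot 35 = 105$)
$\frac{q}{P{\left(-46 \right)}} = \frac{1}{-54} \cdot 105 = \left(- \frac{1}{54}\right) 105 = - \frac{35}{18}$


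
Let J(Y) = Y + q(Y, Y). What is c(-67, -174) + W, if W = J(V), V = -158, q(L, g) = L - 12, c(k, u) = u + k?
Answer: -569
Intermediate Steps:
c(k, u) = k + u
q(L, g) = -12 + L
J(Y) = -12 + 2*Y (J(Y) = Y + (-12 + Y) = -12 + 2*Y)
W = -328 (W = -12 + 2*(-158) = -12 - 316 = -328)
c(-67, -174) + W = (-67 - 174) - 328 = -241 - 328 = -569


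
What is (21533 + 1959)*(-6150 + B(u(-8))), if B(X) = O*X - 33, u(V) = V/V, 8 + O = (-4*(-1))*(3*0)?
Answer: -145438972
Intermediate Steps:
O = -8 (O = -8 + (-4*(-1))*(3*0) = -8 + 4*0 = -8 + 0 = -8)
u(V) = 1
B(X) = -33 - 8*X (B(X) = -8*X - 33 = -33 - 8*X)
(21533 + 1959)*(-6150 + B(u(-8))) = (21533 + 1959)*(-6150 + (-33 - 8*1)) = 23492*(-6150 + (-33 - 8)) = 23492*(-6150 - 41) = 23492*(-6191) = -145438972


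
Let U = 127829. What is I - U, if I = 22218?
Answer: -105611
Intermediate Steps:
I - U = 22218 - 1*127829 = 22218 - 127829 = -105611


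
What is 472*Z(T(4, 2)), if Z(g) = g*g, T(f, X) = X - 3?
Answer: 472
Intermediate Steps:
T(f, X) = -3 + X
Z(g) = g²
472*Z(T(4, 2)) = 472*(-3 + 2)² = 472*(-1)² = 472*1 = 472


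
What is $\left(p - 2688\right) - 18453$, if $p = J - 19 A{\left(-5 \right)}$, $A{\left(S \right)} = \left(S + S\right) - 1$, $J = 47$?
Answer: $-20885$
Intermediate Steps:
$A{\left(S \right)} = -1 + 2 S$ ($A{\left(S \right)} = 2 S - 1 = -1 + 2 S$)
$p = 256$ ($p = 47 - 19 \left(-1 + 2 \left(-5\right)\right) = 47 - 19 \left(-1 - 10\right) = 47 - -209 = 47 + 209 = 256$)
$\left(p - 2688\right) - 18453 = \left(256 - 2688\right) - 18453 = -2432 - 18453 = -20885$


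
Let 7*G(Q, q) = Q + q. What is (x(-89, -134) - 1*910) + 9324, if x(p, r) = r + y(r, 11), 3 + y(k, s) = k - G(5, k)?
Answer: 57130/7 ≈ 8161.4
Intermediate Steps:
G(Q, q) = Q/7 + q/7 (G(Q, q) = (Q + q)/7 = Q/7 + q/7)
y(k, s) = -26/7 + 6*k/7 (y(k, s) = -3 + (k - ((1/7)*5 + k/7)) = -3 + (k - (5/7 + k/7)) = -3 + (k + (-5/7 - k/7)) = -3 + (-5/7 + 6*k/7) = -26/7 + 6*k/7)
x(p, r) = -26/7 + 13*r/7 (x(p, r) = r + (-26/7 + 6*r/7) = -26/7 + 13*r/7)
(x(-89, -134) - 1*910) + 9324 = ((-26/7 + (13/7)*(-134)) - 1*910) + 9324 = ((-26/7 - 1742/7) - 910) + 9324 = (-1768/7 - 910) + 9324 = -8138/7 + 9324 = 57130/7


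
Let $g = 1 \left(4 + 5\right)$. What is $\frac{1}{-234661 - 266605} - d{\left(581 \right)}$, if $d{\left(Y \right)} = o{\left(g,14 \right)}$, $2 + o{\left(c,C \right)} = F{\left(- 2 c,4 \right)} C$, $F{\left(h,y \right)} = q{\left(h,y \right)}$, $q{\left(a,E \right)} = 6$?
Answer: $- \frac{41103813}{501266} \approx -82.0$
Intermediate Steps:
$F{\left(h,y \right)} = 6$
$g = 9$ ($g = 1 \cdot 9 = 9$)
$o{\left(c,C \right)} = -2 + 6 C$
$d{\left(Y \right)} = 82$ ($d{\left(Y \right)} = -2 + 6 \cdot 14 = -2 + 84 = 82$)
$\frac{1}{-234661 - 266605} - d{\left(581 \right)} = \frac{1}{-234661 - 266605} - 82 = \frac{1}{-501266} - 82 = - \frac{1}{501266} - 82 = - \frac{41103813}{501266}$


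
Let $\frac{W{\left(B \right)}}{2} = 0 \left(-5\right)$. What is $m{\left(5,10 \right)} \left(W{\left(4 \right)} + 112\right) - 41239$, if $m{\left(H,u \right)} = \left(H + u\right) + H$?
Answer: $-38999$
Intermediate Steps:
$m{\left(H,u \right)} = u + 2 H$
$W{\left(B \right)} = 0$ ($W{\left(B \right)} = 2 \cdot 0 \left(-5\right) = 2 \cdot 0 = 0$)
$m{\left(5,10 \right)} \left(W{\left(4 \right)} + 112\right) - 41239 = \left(10 + 2 \cdot 5\right) \left(0 + 112\right) - 41239 = \left(10 + 10\right) 112 - 41239 = 20 \cdot 112 - 41239 = 2240 - 41239 = -38999$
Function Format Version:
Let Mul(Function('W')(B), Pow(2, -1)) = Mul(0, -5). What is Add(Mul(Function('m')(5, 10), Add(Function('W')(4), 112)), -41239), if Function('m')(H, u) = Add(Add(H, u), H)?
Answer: -38999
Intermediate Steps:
Function('m')(H, u) = Add(u, Mul(2, H))
Function('W')(B) = 0 (Function('W')(B) = Mul(2, Mul(0, -5)) = Mul(2, 0) = 0)
Add(Mul(Function('m')(5, 10), Add(Function('W')(4), 112)), -41239) = Add(Mul(Add(10, Mul(2, 5)), Add(0, 112)), -41239) = Add(Mul(Add(10, 10), 112), -41239) = Add(Mul(20, 112), -41239) = Add(2240, -41239) = -38999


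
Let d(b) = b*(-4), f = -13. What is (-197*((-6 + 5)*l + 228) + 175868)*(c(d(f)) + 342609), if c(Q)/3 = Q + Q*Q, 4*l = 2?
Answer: 91965212577/2 ≈ 4.5983e+10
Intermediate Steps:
l = ½ (l = (¼)*2 = ½ ≈ 0.50000)
d(b) = -4*b
c(Q) = 3*Q + 3*Q² (c(Q) = 3*(Q + Q*Q) = 3*(Q + Q²) = 3*Q + 3*Q²)
(-197*((-6 + 5)*l + 228) + 175868)*(c(d(f)) + 342609) = (-197*((-6 + 5)*(½) + 228) + 175868)*(3*(-4*(-13))*(1 - 4*(-13)) + 342609) = (-197*(-1*½ + 228) + 175868)*(3*52*(1 + 52) + 342609) = (-197*(-½ + 228) + 175868)*(3*52*53 + 342609) = (-197*455/2 + 175868)*(8268 + 342609) = (-89635/2 + 175868)*350877 = (262101/2)*350877 = 91965212577/2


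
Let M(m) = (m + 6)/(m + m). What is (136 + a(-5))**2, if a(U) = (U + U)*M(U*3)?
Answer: 17689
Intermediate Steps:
M(m) = (6 + m)/(2*m) (M(m) = (6 + m)/((2*m)) = (6 + m)*(1/(2*m)) = (6 + m)/(2*m))
a(U) = 2 + U (a(U) = (U + U)*((6 + U*3)/(2*((U*3)))) = (2*U)*((6 + 3*U)/(2*((3*U)))) = (2*U)*((1/(3*U))*(6 + 3*U)/2) = (2*U)*((6 + 3*U)/(6*U)) = 2 + U)
(136 + a(-5))**2 = (136 + (2 - 5))**2 = (136 - 3)**2 = 133**2 = 17689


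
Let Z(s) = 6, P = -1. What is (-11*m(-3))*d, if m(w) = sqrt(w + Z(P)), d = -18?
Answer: 198*sqrt(3) ≈ 342.95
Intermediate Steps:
m(w) = sqrt(6 + w) (m(w) = sqrt(w + 6) = sqrt(6 + w))
(-11*m(-3))*d = -11*sqrt(6 - 3)*(-18) = -11*sqrt(3)*(-18) = 198*sqrt(3)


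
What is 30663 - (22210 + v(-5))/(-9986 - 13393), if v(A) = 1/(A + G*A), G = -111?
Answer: 394290867851/12858450 ≈ 30664.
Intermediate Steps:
v(A) = -1/(110*A) (v(A) = 1/(A - 111*A) = 1/(-110*A) = -1/(110*A))
30663 - (22210 + v(-5))/(-9986 - 13393) = 30663 - (22210 - 1/110/(-5))/(-9986 - 13393) = 30663 - (22210 - 1/110*(-1/5))/(-23379) = 30663 - (22210 + 1/550)*(-1)/23379 = 30663 - 12215501*(-1)/(550*23379) = 30663 - 1*(-12215501/12858450) = 30663 + 12215501/12858450 = 394290867851/12858450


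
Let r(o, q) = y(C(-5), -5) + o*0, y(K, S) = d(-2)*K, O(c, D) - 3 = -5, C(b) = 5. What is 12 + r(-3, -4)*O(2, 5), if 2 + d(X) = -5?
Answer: 82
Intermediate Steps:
d(X) = -7 (d(X) = -2 - 5 = -7)
O(c, D) = -2 (O(c, D) = 3 - 5 = -2)
y(K, S) = -7*K
r(o, q) = -35 (r(o, q) = -7*5 + o*0 = -35 + 0 = -35)
12 + r(-3, -4)*O(2, 5) = 12 - 35*(-2) = 12 + 70 = 82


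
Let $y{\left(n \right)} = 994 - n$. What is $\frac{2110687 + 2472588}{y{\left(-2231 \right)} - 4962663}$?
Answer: $- \frac{4583275}{4959438} \approx -0.92415$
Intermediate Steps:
$\frac{2110687 + 2472588}{y{\left(-2231 \right)} - 4962663} = \frac{2110687 + 2472588}{\left(994 - -2231\right) - 4962663} = \frac{4583275}{\left(994 + 2231\right) - 4962663} = \frac{4583275}{3225 - 4962663} = \frac{4583275}{-4959438} = 4583275 \left(- \frac{1}{4959438}\right) = - \frac{4583275}{4959438}$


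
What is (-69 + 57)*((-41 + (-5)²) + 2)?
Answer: 168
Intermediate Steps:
(-69 + 57)*((-41 + (-5)²) + 2) = -12*((-41 + 25) + 2) = -12*(-16 + 2) = -12*(-14) = 168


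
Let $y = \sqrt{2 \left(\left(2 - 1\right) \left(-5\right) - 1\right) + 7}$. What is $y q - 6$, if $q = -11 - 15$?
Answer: $-6 - 26 i \sqrt{5} \approx -6.0 - 58.138 i$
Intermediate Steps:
$q = -26$
$y = i \sqrt{5}$ ($y = \sqrt{2 \left(1 \left(-5\right) - 1\right) + 7} = \sqrt{2 \left(-5 - 1\right) + 7} = \sqrt{2 \left(-6\right) + 7} = \sqrt{-12 + 7} = \sqrt{-5} = i \sqrt{5} \approx 2.2361 i$)
$y q - 6 = i \sqrt{5} \left(-26\right) - 6 = - 26 i \sqrt{5} - 6 = -6 - 26 i \sqrt{5}$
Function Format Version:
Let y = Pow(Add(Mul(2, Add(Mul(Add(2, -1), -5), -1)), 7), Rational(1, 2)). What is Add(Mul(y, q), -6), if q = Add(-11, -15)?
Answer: Add(-6, Mul(-26, I, Pow(5, Rational(1, 2)))) ≈ Add(-6.0000, Mul(-58.138, I))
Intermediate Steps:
q = -26
y = Mul(I, Pow(5, Rational(1, 2))) (y = Pow(Add(Mul(2, Add(Mul(1, -5), -1)), 7), Rational(1, 2)) = Pow(Add(Mul(2, Add(-5, -1)), 7), Rational(1, 2)) = Pow(Add(Mul(2, -6), 7), Rational(1, 2)) = Pow(Add(-12, 7), Rational(1, 2)) = Pow(-5, Rational(1, 2)) = Mul(I, Pow(5, Rational(1, 2))) ≈ Mul(2.2361, I))
Add(Mul(y, q), -6) = Add(Mul(Mul(I, Pow(5, Rational(1, 2))), -26), -6) = Add(Mul(-26, I, Pow(5, Rational(1, 2))), -6) = Add(-6, Mul(-26, I, Pow(5, Rational(1, 2))))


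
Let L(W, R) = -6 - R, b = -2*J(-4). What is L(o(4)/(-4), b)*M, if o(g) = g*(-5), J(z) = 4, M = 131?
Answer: 262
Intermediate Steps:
o(g) = -5*g
b = -8 (b = -2*4 = -8)
L(o(4)/(-4), b)*M = (-6 - 1*(-8))*131 = (-6 + 8)*131 = 2*131 = 262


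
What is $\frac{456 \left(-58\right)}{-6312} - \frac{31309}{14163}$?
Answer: $\frac{7373359}{3724869} \approx 1.9795$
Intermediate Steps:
$\frac{456 \left(-58\right)}{-6312} - \frac{31309}{14163} = \left(-26448\right) \left(- \frac{1}{6312}\right) - \frac{31309}{14163} = \frac{1102}{263} - \frac{31309}{14163} = \frac{7373359}{3724869}$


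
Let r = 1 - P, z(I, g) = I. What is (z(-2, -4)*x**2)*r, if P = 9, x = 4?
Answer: 256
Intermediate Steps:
r = -8 (r = 1 - 1*9 = 1 - 9 = -8)
(z(-2, -4)*x**2)*r = -2*4**2*(-8) = -2*16*(-8) = -32*(-8) = 256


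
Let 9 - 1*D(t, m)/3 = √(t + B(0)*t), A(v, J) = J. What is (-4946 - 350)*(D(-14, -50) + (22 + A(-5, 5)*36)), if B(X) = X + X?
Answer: -1212784 + 15888*I*√14 ≈ -1.2128e+6 + 59447.0*I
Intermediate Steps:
B(X) = 2*X
D(t, m) = 27 - 3*√t (D(t, m) = 27 - 3*√(t + (2*0)*t) = 27 - 3*√(t + 0*t) = 27 - 3*√(t + 0) = 27 - 3*√t)
(-4946 - 350)*(D(-14, -50) + (22 + A(-5, 5)*36)) = (-4946 - 350)*((27 - 3*I*√14) + (22 + 5*36)) = -5296*((27 - 3*I*√14) + (22 + 180)) = -5296*((27 - 3*I*√14) + 202) = -5296*(229 - 3*I*√14) = -1212784 + 15888*I*√14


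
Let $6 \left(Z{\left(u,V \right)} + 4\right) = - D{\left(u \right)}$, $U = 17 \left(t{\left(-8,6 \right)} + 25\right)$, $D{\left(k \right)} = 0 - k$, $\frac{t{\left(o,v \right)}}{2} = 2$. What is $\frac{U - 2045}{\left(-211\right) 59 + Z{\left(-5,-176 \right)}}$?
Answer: $\frac{9312}{74723} \approx 0.12462$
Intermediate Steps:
$t{\left(o,v \right)} = 4$ ($t{\left(o,v \right)} = 2 \cdot 2 = 4$)
$D{\left(k \right)} = - k$
$U = 493$ ($U = 17 \left(4 + 25\right) = 17 \cdot 29 = 493$)
$Z{\left(u,V \right)} = -4 + \frac{u}{6}$ ($Z{\left(u,V \right)} = -4 + \frac{\left(-1\right) \left(- u\right)}{6} = -4 + \frac{u}{6}$)
$\frac{U - 2045}{\left(-211\right) 59 + Z{\left(-5,-176 \right)}} = \frac{493 - 2045}{\left(-211\right) 59 + \left(-4 + \frac{1}{6} \left(-5\right)\right)} = - \frac{1552}{-12449 - \frac{29}{6}} = - \frac{1552}{- \frac{74723}{6}} = \left(-1552\right) \left(- \frac{6}{74723}\right) = \frac{9312}{74723}$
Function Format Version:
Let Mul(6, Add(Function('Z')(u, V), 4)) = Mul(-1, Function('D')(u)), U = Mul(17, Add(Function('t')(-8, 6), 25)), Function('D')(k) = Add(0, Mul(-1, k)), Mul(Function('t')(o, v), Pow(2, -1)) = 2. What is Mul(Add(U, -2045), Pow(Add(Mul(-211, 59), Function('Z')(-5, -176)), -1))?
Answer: Rational(9312, 74723) ≈ 0.12462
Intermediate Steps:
Function('t')(o, v) = 4 (Function('t')(o, v) = Mul(2, 2) = 4)
Function('D')(k) = Mul(-1, k)
U = 493 (U = Mul(17, Add(4, 25)) = Mul(17, 29) = 493)
Function('Z')(u, V) = Add(-4, Mul(Rational(1, 6), u)) (Function('Z')(u, V) = Add(-4, Mul(Rational(1, 6), Mul(-1, Mul(-1, u)))) = Add(-4, Mul(Rational(1, 6), u)))
Mul(Add(U, -2045), Pow(Add(Mul(-211, 59), Function('Z')(-5, -176)), -1)) = Mul(Add(493, -2045), Pow(Add(Mul(-211, 59), Add(-4, Mul(Rational(1, 6), -5))), -1)) = Mul(-1552, Pow(Add(-12449, Add(-4, Rational(-5, 6))), -1)) = Mul(-1552, Pow(Add(-12449, Rational(-29, 6)), -1)) = Mul(-1552, Pow(Rational(-74723, 6), -1)) = Mul(-1552, Rational(-6, 74723)) = Rational(9312, 74723)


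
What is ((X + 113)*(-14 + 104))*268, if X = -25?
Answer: 2122560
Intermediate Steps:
((X + 113)*(-14 + 104))*268 = ((-25 + 113)*(-14 + 104))*268 = (88*90)*268 = 7920*268 = 2122560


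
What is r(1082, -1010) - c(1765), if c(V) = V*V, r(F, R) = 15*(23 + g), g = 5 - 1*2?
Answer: -3114835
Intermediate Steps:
g = 3 (g = 5 - 2 = 3)
r(F, R) = 390 (r(F, R) = 15*(23 + 3) = 15*26 = 390)
c(V) = V²
r(1082, -1010) - c(1765) = 390 - 1*1765² = 390 - 1*3115225 = 390 - 3115225 = -3114835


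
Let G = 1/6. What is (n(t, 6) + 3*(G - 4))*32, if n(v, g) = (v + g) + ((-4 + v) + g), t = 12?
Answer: 656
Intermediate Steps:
G = ⅙ ≈ 0.16667
n(v, g) = -4 + 2*g + 2*v (n(v, g) = (g + v) + (-4 + g + v) = -4 + 2*g + 2*v)
(n(t, 6) + 3*(G - 4))*32 = ((-4 + 2*6 + 2*12) + 3*(⅙ - 4))*32 = ((-4 + 12 + 24) + 3*(-23/6))*32 = (32 - 23/2)*32 = (41/2)*32 = 656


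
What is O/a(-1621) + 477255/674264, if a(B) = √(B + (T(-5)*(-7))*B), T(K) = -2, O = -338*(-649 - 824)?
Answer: 477255/674264 - 165958*I*√24315/8105 ≈ 0.70782 - 3192.9*I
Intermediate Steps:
O = 497874 (O = -338*(-1473) = 497874)
a(B) = √15*√B (a(B) = √(B + (-2*(-7))*B) = √(B + 14*B) = √(15*B) = √15*√B)
O/a(-1621) + 477255/674264 = 497874/((√15*√(-1621))) + 477255/674264 = 497874/((√15*(I*√1621))) + 477255*(1/674264) = 497874/((I*√24315)) + 477255/674264 = 497874*(-I*√24315/24315) + 477255/674264 = -165958*I*√24315/8105 + 477255/674264 = 477255/674264 - 165958*I*√24315/8105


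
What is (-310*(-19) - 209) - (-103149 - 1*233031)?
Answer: 341861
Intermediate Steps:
(-310*(-19) - 209) - (-103149 - 1*233031) = (5890 - 209) - (-103149 - 233031) = 5681 - 1*(-336180) = 5681 + 336180 = 341861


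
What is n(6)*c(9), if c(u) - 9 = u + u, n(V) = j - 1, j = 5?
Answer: 108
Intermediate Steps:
n(V) = 4 (n(V) = 5 - 1 = 4)
c(u) = 9 + 2*u (c(u) = 9 + (u + u) = 9 + 2*u)
n(6)*c(9) = 4*(9 + 2*9) = 4*(9 + 18) = 4*27 = 108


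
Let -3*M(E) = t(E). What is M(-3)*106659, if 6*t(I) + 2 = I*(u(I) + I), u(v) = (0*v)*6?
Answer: -82957/2 ≈ -41479.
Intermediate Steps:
u(v) = 0 (u(v) = 0*6 = 0)
t(I) = -1/3 + I**2/6 (t(I) = -1/3 + (I*(0 + I))/6 = -1/3 + (I*I)/6 = -1/3 + I**2/6)
M(E) = 1/9 - E**2/18 (M(E) = -(-1/3 + E**2/6)/3 = 1/9 - E**2/18)
M(-3)*106659 = (1/9 - 1/18*(-3)**2)*106659 = (1/9 - 1/18*9)*106659 = (1/9 - 1/2)*106659 = -7/18*106659 = -82957/2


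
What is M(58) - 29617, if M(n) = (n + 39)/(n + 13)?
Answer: -2102710/71 ≈ -29616.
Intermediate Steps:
M(n) = (39 + n)/(13 + n)
M(58) - 29617 = (39 + 58)/(13 + 58) - 29617 = 97/71 - 29617 = -2102710/71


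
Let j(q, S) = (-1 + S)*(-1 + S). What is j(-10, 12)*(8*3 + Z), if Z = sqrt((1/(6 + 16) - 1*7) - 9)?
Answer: 2904 + 33*I*sqrt(858)/2 ≈ 2904.0 + 483.31*I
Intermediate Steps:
j(q, S) = (-1 + S)**2
Z = 3*I*sqrt(858)/22 (Z = sqrt((1/22 - 7) - 9) = sqrt(-153/22 - 9) = sqrt(-351/22) = 3*I*sqrt(858)/22 ≈ 3.9943*I)
j(-10, 12)*(8*3 + Z) = (-1 + 12)**2*(8*3 + 3*I*sqrt(858)/22) = 11**2*(24 + 3*I*sqrt(858)/22) = 121*(24 + 3*I*sqrt(858)/22) = 2904 + 33*I*sqrt(858)/2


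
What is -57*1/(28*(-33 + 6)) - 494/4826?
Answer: -863/32004 ≈ -0.026965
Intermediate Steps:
-57*1/(28*(-33 + 6)) - 494/4826 = -57/((-27*28)) - 494*1/4826 = -57/(-756) - 13/127 = -57*(-1/756) - 13/127 = 19/252 - 13/127 = -863/32004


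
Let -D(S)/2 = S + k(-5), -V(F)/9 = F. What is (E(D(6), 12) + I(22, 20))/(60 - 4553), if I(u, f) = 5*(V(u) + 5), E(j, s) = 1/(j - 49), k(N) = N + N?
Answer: 39566/184213 ≈ 0.21478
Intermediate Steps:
V(F) = -9*F
k(N) = 2*N
D(S) = 20 - 2*S (D(S) = -2*(S + 2*(-5)) = -2*(S - 10) = -2*(-10 + S) = 20 - 2*S)
E(j, s) = 1/(-49 + j)
I(u, f) = 25 - 45*u (I(u, f) = 5*(-9*u + 5) = 5*(5 - 9*u) = 25 - 45*u)
(E(D(6), 12) + I(22, 20))/(60 - 4553) = (1/(-49 + (20 - 2*6)) + (25 - 45*22))/(60 - 4553) = (1/(-49 + (20 - 12)) + (25 - 990))/(-4493) = (1/(-49 + 8) - 965)*(-1/4493) = (1/(-41) - 965)*(-1/4493) = (-1/41 - 965)*(-1/4493) = -39566/41*(-1/4493) = 39566/184213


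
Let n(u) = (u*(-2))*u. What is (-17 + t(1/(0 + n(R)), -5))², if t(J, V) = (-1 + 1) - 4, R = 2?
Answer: 441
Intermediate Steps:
n(u) = -2*u² (n(u) = (-2*u)*u = -2*u²)
t(J, V) = -4 (t(J, V) = 0 - 4 = -4)
(-17 + t(1/(0 + n(R)), -5))² = (-17 - 4)² = (-21)² = 441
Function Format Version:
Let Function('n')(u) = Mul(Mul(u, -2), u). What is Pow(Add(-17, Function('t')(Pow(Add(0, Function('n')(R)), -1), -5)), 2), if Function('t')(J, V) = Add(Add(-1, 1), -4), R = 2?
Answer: 441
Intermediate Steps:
Function('n')(u) = Mul(-2, Pow(u, 2)) (Function('n')(u) = Mul(Mul(-2, u), u) = Mul(-2, Pow(u, 2)))
Function('t')(J, V) = -4 (Function('t')(J, V) = Add(0, -4) = -4)
Pow(Add(-17, Function('t')(Pow(Add(0, Function('n')(R)), -1), -5)), 2) = Pow(Add(-17, -4), 2) = Pow(-21, 2) = 441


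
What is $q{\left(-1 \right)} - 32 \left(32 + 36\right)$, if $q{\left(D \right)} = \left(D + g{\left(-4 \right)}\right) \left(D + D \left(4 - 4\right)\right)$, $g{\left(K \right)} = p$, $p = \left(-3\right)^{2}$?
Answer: $-2184$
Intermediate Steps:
$p = 9$
$g{\left(K \right)} = 9$
$q{\left(D \right)} = D \left(9 + D\right)$ ($q{\left(D \right)} = \left(D + 9\right) \left(D + D \left(4 - 4\right)\right) = \left(9 + D\right) \left(D + D 0\right) = \left(9 + D\right) \left(D + 0\right) = \left(9 + D\right) D = D \left(9 + D\right)$)
$q{\left(-1 \right)} - 32 \left(32 + 36\right) = - (9 - 1) - 32 \left(32 + 36\right) = \left(-1\right) 8 - 2176 = -8 - 2176 = -2184$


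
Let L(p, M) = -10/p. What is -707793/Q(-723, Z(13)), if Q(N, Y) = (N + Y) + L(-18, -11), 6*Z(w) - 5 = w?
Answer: 6370137/6475 ≈ 983.80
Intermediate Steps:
Z(w) = ⅚ + w/6
Q(N, Y) = 5/9 + N + Y (Q(N, Y) = (N + Y) - 10/(-18) = (N + Y) - 10*(-1/18) = (N + Y) + 5/9 = 5/9 + N + Y)
-707793/Q(-723, Z(13)) = -707793/(5/9 - 723 + (⅚ + (⅙)*13)) = -707793/(5/9 - 723 + (⅚ + 13/6)) = -707793/(5/9 - 723 + 3) = -707793/(-6475/9) = -707793*(-9/6475) = 6370137/6475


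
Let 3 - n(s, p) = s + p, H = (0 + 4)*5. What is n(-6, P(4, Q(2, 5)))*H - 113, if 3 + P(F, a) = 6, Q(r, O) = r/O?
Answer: 7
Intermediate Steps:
P(F, a) = 3 (P(F, a) = -3 + 6 = 3)
H = 20 (H = 4*5 = 20)
n(s, p) = 3 - p - s (n(s, p) = 3 - (s + p) = 3 - (p + s) = 3 + (-p - s) = 3 - p - s)
n(-6, P(4, Q(2, 5)))*H - 113 = (3 - 1*3 - 1*(-6))*20 - 113 = (3 - 3 + 6)*20 - 113 = 6*20 - 113 = 120 - 113 = 7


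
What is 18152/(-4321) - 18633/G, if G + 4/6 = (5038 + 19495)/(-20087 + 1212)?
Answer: 4557038346577/481139029 ≈ 9471.4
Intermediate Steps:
G = -111349/56625 (G = -⅔ + (5038 + 19495)/(-20087 + 1212) = -⅔ + 24533/(-18875) = -⅔ + 24533*(-1/18875) = -⅔ - 24533/18875 = -111349/56625 ≈ -1.9664)
18152/(-4321) - 18633/G = 18152/(-4321) - 18633/(-111349/56625) = 18152*(-1/4321) - 18633*(-56625/111349) = -18152/4321 + 1055093625/111349 = 4557038346577/481139029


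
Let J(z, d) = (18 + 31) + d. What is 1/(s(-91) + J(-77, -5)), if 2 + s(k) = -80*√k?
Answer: 3/41726 + 20*I*√91/146041 ≈ 7.1898e-5 + 0.0013064*I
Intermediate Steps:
J(z, d) = 49 + d
s(k) = -2 - 80*√k
1/(s(-91) + J(-77, -5)) = 1/((-2 - 80*I*√91) + (49 - 5)) = 1/((-2 - 80*I*√91) + 44) = 1/(42 - 80*I*√91)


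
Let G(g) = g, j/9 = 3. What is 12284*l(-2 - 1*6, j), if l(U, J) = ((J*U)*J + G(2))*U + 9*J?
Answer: 575910772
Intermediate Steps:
j = 27 (j = 9*3 = 27)
l(U, J) = 9*J + U*(2 + U*J²) (l(U, J) = ((J*U)*J + 2)*U + 9*J = (U*J² + 2)*U + 9*J = (2 + U*J²)*U + 9*J = U*(2 + U*J²) + 9*J = 9*J + U*(2 + U*J²))
12284*l(-2 - 1*6, j) = 12284*(2*(-2 - 1*6) + 9*27 + 27²*(-2 - 1*6)²) = 12284*(2*(-2 - 6) + 243 + 729*(-2 - 6)²) = 12284*(2*(-8) + 243 + 729*(-8)²) = 12284*(-16 + 243 + 729*64) = 12284*(-16 + 243 + 46656) = 12284*46883 = 575910772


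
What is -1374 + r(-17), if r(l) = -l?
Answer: -1357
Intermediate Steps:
-1374 + r(-17) = -1374 - 1*(-17) = -1374 + 17 = -1357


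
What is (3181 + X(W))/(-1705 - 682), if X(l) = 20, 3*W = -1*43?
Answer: -291/217 ≈ -1.3410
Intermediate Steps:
W = -43/3 (W = (-1*43)/3 = (⅓)*(-43) = -43/3 ≈ -14.333)
(3181 + X(W))/(-1705 - 682) = (3181 + 20)/(-1705 - 682) = 3201/(-2387) = 3201*(-1/2387) = -291/217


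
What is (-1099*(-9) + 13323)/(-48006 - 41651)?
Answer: -23214/89657 ≈ -0.25892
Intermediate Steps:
(-1099*(-9) + 13323)/(-48006 - 41651) = (9891 + 13323)/(-89657) = 23214*(-1/89657) = -23214/89657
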